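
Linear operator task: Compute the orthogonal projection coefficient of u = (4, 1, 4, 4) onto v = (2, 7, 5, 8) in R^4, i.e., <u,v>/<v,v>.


Computing <u,v> = 4*2 + 1*7 + 4*5 + 4*8 = 67
Computing <v,v> = 2^2 + 7^2 + 5^2 + 8^2 = 142
Projection coefficient = 67/142 = 0.4718

0.4718


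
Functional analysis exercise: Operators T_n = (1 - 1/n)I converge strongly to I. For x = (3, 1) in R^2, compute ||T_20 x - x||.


T_20 x - x = (1 - 1/20)x - x = -x/20
||x|| = sqrt(10) = 3.1623
||T_20 x - x|| = ||x||/20 = 3.1623/20 = 0.1581

0.1581


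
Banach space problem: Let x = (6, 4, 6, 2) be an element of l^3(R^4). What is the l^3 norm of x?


The l^3 norm = (sum |x_i|^3)^(1/3)
Sum of 3th powers = 216 + 64 + 216 + 8 = 504
||x||_3 = (504)^(1/3) = 7.9581

7.9581


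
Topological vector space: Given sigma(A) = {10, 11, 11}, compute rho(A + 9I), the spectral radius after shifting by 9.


Spectrum of A + 9I = {19, 20, 20}
Spectral radius = max |lambda| over the shifted spectrum
= max(19, 20, 20) = 20

20


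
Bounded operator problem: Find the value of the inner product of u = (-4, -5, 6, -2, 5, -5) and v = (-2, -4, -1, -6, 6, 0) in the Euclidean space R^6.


Computing the standard inner product <u, v> = sum u_i * v_i
= -4*-2 + -5*-4 + 6*-1 + -2*-6 + 5*6 + -5*0
= 8 + 20 + -6 + 12 + 30 + 0
= 64

64


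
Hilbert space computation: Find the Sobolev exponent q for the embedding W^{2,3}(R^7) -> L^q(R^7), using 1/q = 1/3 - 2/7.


Using the Sobolev embedding formula: 1/q = 1/p - k/n
1/q = 1/3 - 2/7 = 1/21
q = 1/(1/21) = 21

21.0000


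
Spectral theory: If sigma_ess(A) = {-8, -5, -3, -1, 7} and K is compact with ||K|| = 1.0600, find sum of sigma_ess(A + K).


By Weyl's theorem, the essential spectrum is invariant under compact perturbations.
sigma_ess(A + K) = sigma_ess(A) = {-8, -5, -3, -1, 7}
Sum = -8 + -5 + -3 + -1 + 7 = -10

-10


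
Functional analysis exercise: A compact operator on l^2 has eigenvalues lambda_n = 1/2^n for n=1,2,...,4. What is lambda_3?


The eigenvalue formula gives lambda_3 = 1/2^3
= 1/8
= 0.1250

0.1250


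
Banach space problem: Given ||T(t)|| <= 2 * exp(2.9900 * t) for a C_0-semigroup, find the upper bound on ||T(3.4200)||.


||T(3.4200)|| <= 2 * exp(2.9900 * 3.4200)
= 2 * exp(10.2258)
= 2 * 27606.3197
= 55212.6394

55212.6394


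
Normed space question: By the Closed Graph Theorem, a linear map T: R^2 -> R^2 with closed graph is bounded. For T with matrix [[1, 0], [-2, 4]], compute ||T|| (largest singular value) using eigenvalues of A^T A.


A^T A = [[5, -8], [-8, 16]]
trace(A^T A) = 21, det(A^T A) = 16
discriminant = 21^2 - 4*16 = 377
Largest eigenvalue of A^T A = (trace + sqrt(disc))/2 = 20.2082
||T|| = sqrt(20.2082) = 4.4954

4.4954


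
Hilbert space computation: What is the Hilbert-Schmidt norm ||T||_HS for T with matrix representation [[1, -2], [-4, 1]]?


The Hilbert-Schmidt norm is sqrt(sum of squares of all entries).
Sum of squares = 1^2 + (-2)^2 + (-4)^2 + 1^2
= 1 + 4 + 16 + 1 = 22
||T||_HS = sqrt(22) = 4.6904

4.6904


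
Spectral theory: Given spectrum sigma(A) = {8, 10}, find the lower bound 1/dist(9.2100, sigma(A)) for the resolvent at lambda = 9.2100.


dist(9.2100, {8, 10}) = min(|9.2100 - 8|, |9.2100 - 10|)
= min(1.2100, 0.7900) = 0.7900
Resolvent bound = 1/0.7900 = 1.2658

1.2658


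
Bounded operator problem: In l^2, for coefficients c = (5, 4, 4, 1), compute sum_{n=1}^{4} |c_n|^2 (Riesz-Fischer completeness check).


sum |c_n|^2 = 5^2 + 4^2 + 4^2 + 1^2
= 25 + 16 + 16 + 1
= 58

58


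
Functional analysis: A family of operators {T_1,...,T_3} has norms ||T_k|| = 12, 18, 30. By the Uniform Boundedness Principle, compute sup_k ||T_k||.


By the Uniform Boundedness Principle, the supremum of norms is finite.
sup_k ||T_k|| = max(12, 18, 30) = 30

30


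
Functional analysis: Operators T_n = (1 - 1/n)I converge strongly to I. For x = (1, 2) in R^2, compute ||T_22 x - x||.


T_22 x - x = (1 - 1/22)x - x = -x/22
||x|| = sqrt(5) = 2.2361
||T_22 x - x|| = ||x||/22 = 2.2361/22 = 0.1016

0.1016


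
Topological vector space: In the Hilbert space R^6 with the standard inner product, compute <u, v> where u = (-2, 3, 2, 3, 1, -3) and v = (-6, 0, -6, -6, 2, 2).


Computing the standard inner product <u, v> = sum u_i * v_i
= -2*-6 + 3*0 + 2*-6 + 3*-6 + 1*2 + -3*2
= 12 + 0 + -12 + -18 + 2 + -6
= -22

-22


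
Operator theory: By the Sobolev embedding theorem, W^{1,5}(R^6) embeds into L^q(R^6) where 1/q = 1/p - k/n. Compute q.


Using the Sobolev embedding formula: 1/q = 1/p - k/n
1/q = 1/5 - 1/6 = 1/30
q = 1/(1/30) = 30

30.0000


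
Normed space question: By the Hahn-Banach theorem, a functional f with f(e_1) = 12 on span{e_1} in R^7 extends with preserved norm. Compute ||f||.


The norm of f is given by ||f|| = sup_{||x||=1} |f(x)|.
On span{e_1}, ||e_1|| = 1, so ||f|| = |f(e_1)| / ||e_1||
= |12| / 1 = 12.0000

12.0000


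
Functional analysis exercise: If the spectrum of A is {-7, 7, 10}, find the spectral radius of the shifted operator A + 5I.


Spectrum of A + 5I = {-2, 12, 15}
Spectral radius = max |lambda| over the shifted spectrum
= max(2, 12, 15) = 15

15


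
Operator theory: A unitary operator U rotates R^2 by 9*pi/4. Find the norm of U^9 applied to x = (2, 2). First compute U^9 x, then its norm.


U is a rotation by theta = 9*pi/4
U^9 = rotation by 9*theta = 81*pi/4 = 1*pi/4 (mod 2*pi)
cos(1*pi/4) = 0.7071, sin(1*pi/4) = 0.7071
U^9 x = (0.7071 * 2 - 0.7071 * 2, 0.7071 * 2 + 0.7071 * 2)
= (0.0000, 2.8284)
||U^9 x|| = sqrt(0.0000^2 + 2.8284^2) = sqrt(8.0000) = 2.8284

2.8284


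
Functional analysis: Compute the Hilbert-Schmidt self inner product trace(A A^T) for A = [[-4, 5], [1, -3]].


trace(A * A^T) = sum of squares of all entries
= (-4)^2 + 5^2 + 1^2 + (-3)^2
= 16 + 25 + 1 + 9
= 51

51


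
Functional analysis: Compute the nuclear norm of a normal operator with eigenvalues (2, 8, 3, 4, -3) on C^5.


For a normal operator, singular values equal |eigenvalues|.
Trace norm = sum |lambda_i| = 2 + 8 + 3 + 4 + 3
= 20

20


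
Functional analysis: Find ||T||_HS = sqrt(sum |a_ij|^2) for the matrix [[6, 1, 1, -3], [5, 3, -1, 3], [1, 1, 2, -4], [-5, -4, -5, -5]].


The Hilbert-Schmidt norm is sqrt(sum of squares of all entries).
Sum of squares = 6^2 + 1^2 + 1^2 + (-3)^2 + 5^2 + 3^2 + (-1)^2 + 3^2 + 1^2 + 1^2 + 2^2 + (-4)^2 + (-5)^2 + (-4)^2 + (-5)^2 + (-5)^2
= 36 + 1 + 1 + 9 + 25 + 9 + 1 + 9 + 1 + 1 + 4 + 16 + 25 + 16 + 25 + 25 = 204
||T||_HS = sqrt(204) = 14.2829

14.2829


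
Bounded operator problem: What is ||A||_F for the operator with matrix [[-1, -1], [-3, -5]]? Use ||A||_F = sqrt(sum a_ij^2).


||A||_F^2 = sum a_ij^2
= (-1)^2 + (-1)^2 + (-3)^2 + (-5)^2
= 1 + 1 + 9 + 25 = 36
||A||_F = sqrt(36) = 6.0000

6.0000


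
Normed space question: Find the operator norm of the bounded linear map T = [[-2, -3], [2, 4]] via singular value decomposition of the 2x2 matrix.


A^T A = [[8, 14], [14, 25]]
trace(A^T A) = 33, det(A^T A) = 4
discriminant = 33^2 - 4*4 = 1073
Largest eigenvalue of A^T A = (trace + sqrt(disc))/2 = 32.8783
||T|| = sqrt(32.8783) = 5.7340

5.7340


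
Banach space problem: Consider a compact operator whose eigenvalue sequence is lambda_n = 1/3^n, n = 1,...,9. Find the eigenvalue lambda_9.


The eigenvalue formula gives lambda_9 = 1/3^9
= 1/19683
= 5.0805e-05

5.0805e-05


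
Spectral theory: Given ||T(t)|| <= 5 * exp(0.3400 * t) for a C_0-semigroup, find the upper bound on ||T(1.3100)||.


||T(1.3100)|| <= 5 * exp(0.3400 * 1.3100)
= 5 * exp(0.4454)
= 5 * 1.5611
= 7.8056

7.8056


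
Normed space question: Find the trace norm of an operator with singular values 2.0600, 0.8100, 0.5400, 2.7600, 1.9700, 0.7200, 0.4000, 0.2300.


The nuclear norm is the sum of all singular values.
||T||_1 = 2.0600 + 0.8100 + 0.5400 + 2.7600 + 1.9700 + 0.7200 + 0.4000 + 0.2300
= 9.4900

9.4900


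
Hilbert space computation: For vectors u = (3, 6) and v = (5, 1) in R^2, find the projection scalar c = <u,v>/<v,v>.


Computing <u,v> = 3*5 + 6*1 = 21
Computing <v,v> = 5^2 + 1^2 = 26
Projection coefficient = 21/26 = 0.8077

0.8077


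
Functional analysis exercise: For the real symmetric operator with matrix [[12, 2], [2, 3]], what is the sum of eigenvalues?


For a self-adjoint (symmetric) matrix, the eigenvalues are real.
The sum of eigenvalues equals the trace of the matrix.
trace = 12 + 3 = 15

15


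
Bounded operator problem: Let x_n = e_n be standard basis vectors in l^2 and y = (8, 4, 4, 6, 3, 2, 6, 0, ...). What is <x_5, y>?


x_5 = e_5 is the standard basis vector with 1 in position 5.
<x_5, y> = y_5 = 3
As n -> infinity, <x_n, y> -> 0, confirming weak convergence of (x_n) to 0.

3


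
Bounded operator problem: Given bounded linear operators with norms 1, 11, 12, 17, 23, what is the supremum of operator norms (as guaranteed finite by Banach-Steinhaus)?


By the Uniform Boundedness Principle, the supremum of norms is finite.
sup_k ||T_k|| = max(1, 11, 12, 17, 23) = 23

23


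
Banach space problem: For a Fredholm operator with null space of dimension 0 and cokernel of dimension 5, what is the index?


The Fredholm index is defined as ind(T) = dim(ker T) - dim(coker T)
= 0 - 5
= -5

-5


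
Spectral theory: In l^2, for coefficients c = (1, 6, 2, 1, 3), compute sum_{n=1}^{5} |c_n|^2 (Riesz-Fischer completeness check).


sum |c_n|^2 = 1^2 + 6^2 + 2^2 + 1^2 + 3^2
= 1 + 36 + 4 + 1 + 9
= 51

51


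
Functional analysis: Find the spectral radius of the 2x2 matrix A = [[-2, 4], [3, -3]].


For a 2x2 matrix, eigenvalues satisfy lambda^2 - (trace)*lambda + det = 0
trace = -2 + -3 = -5
det = -2*-3 - 4*3 = -6
discriminant = (-5)^2 - 4*(-6) = 49
spectral radius = max |eigenvalue| = 6.0000

6.0000


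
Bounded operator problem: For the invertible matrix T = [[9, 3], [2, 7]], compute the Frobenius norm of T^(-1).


det(T) = 9*7 - 3*2 = 57
T^(-1) = (1/57) * [[7, -3], [-2, 9]] = [[0.1228, -0.0526], [-0.0351, 0.1579]]
||T^(-1)||_F^2 = 0.1228^2 + (-0.0526)^2 + (-0.0351)^2 + 0.1579^2 = 0.0440
||T^(-1)||_F = sqrt(0.0440) = 0.2098

0.2098


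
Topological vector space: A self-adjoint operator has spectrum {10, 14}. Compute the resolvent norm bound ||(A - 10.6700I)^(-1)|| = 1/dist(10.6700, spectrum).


dist(10.6700, {10, 14}) = min(|10.6700 - 10|, |10.6700 - 14|)
= min(0.6700, 3.3300) = 0.6700
Resolvent bound = 1/0.6700 = 1.4925

1.4925


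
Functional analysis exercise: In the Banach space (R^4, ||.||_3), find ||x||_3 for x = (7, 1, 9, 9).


The l^3 norm = (sum |x_i|^3)^(1/3)
Sum of 3th powers = 343 + 1 + 729 + 729 = 1802
||x||_3 = (1802)^(1/3) = 12.1689

12.1689


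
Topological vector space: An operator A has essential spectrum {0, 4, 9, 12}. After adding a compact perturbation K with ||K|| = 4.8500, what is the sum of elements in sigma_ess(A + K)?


By Weyl's theorem, the essential spectrum is invariant under compact perturbations.
sigma_ess(A + K) = sigma_ess(A) = {0, 4, 9, 12}
Sum = 0 + 4 + 9 + 12 = 25

25


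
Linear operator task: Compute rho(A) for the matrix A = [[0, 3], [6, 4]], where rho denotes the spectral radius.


For a 2x2 matrix, eigenvalues satisfy lambda^2 - (trace)*lambda + det = 0
trace = 0 + 4 = 4
det = 0*4 - 3*6 = -18
discriminant = 4^2 - 4*(-18) = 88
spectral radius = max |eigenvalue| = 6.6904

6.6904


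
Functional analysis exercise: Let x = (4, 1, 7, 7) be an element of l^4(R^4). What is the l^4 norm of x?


The l^4 norm = (sum |x_i|^4)^(1/4)
Sum of 4th powers = 256 + 1 + 2401 + 2401 = 5059
||x||_4 = (5059)^(1/4) = 8.4337

8.4337


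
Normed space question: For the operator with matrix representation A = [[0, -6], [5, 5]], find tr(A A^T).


trace(A * A^T) = sum of squares of all entries
= 0^2 + (-6)^2 + 5^2 + 5^2
= 0 + 36 + 25 + 25
= 86

86


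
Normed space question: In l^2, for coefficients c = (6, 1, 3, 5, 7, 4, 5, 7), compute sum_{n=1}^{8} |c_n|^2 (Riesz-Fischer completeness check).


sum |c_n|^2 = 6^2 + 1^2 + 3^2 + 5^2 + 7^2 + 4^2 + 5^2 + 7^2
= 36 + 1 + 9 + 25 + 49 + 16 + 25 + 49
= 210

210


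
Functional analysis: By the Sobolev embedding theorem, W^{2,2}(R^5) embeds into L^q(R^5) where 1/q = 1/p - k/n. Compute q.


Using the Sobolev embedding formula: 1/q = 1/p - k/n
1/q = 1/2 - 2/5 = 1/10
q = 1/(1/10) = 10

10.0000


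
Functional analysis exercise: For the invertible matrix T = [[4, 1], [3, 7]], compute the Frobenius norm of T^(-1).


det(T) = 4*7 - 1*3 = 25
T^(-1) = (1/25) * [[7, -1], [-3, 4]] = [[0.2800, -0.0400], [-0.1200, 0.1600]]
||T^(-1)||_F^2 = 0.2800^2 + (-0.0400)^2 + (-0.1200)^2 + 0.1600^2 = 0.1200
||T^(-1)||_F = sqrt(0.1200) = 0.3464

0.3464


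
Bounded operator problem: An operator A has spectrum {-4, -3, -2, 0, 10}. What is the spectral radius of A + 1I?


Spectrum of A + 1I = {-3, -2, -1, 1, 11}
Spectral radius = max |lambda| over the shifted spectrum
= max(3, 2, 1, 1, 11) = 11

11


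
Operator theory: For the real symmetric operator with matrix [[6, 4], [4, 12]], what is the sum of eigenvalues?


For a self-adjoint (symmetric) matrix, the eigenvalues are real.
The sum of eigenvalues equals the trace of the matrix.
trace = 6 + 12 = 18

18


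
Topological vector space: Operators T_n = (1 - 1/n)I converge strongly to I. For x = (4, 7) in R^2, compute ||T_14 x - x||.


T_14 x - x = (1 - 1/14)x - x = -x/14
||x|| = sqrt(65) = 8.0623
||T_14 x - x|| = ||x||/14 = 8.0623/14 = 0.5759

0.5759


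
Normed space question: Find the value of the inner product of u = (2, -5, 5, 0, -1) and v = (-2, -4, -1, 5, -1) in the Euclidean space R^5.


Computing the standard inner product <u, v> = sum u_i * v_i
= 2*-2 + -5*-4 + 5*-1 + 0*5 + -1*-1
= -4 + 20 + -5 + 0 + 1
= 12

12


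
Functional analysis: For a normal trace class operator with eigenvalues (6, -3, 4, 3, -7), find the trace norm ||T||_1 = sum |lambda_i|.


For a normal operator, singular values equal |eigenvalues|.
Trace norm = sum |lambda_i| = 6 + 3 + 4 + 3 + 7
= 23

23


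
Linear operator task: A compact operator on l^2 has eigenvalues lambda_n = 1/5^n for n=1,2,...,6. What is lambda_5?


The eigenvalue formula gives lambda_5 = 1/5^5
= 1/3125
= 3.2000e-04

3.2000e-04


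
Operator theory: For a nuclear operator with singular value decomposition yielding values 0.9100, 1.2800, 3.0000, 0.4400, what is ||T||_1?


The nuclear norm is the sum of all singular values.
||T||_1 = 0.9100 + 1.2800 + 3.0000 + 0.4400
= 5.6300

5.6300


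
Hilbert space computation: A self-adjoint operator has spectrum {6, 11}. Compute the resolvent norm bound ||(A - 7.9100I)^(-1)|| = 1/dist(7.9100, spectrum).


dist(7.9100, {6, 11}) = min(|7.9100 - 6|, |7.9100 - 11|)
= min(1.9100, 3.0900) = 1.9100
Resolvent bound = 1/1.9100 = 0.5236

0.5236


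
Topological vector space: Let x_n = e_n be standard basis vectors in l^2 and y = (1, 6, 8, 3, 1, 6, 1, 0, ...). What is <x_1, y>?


x_1 = e_1 is the standard basis vector with 1 in position 1.
<x_1, y> = y_1 = 1
As n -> infinity, <x_n, y> -> 0, confirming weak convergence of (x_n) to 0.

1


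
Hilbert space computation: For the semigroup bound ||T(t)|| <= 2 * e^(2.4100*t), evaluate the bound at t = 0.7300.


||T(0.7300)|| <= 2 * exp(2.4100 * 0.7300)
= 2 * exp(1.7593)
= 2 * 5.8084
= 11.6167

11.6167


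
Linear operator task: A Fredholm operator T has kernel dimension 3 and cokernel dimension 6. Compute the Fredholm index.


The Fredholm index is defined as ind(T) = dim(ker T) - dim(coker T)
= 3 - 6
= -3

-3


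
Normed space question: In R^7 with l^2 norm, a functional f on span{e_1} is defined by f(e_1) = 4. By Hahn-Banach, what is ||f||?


The norm of f is given by ||f|| = sup_{||x||=1} |f(x)|.
On span{e_1}, ||e_1|| = 1, so ||f|| = |f(e_1)| / ||e_1||
= |4| / 1 = 4.0000

4.0000


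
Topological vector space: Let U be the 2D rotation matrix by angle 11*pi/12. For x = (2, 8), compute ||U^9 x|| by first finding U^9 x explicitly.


U is a rotation by theta = 11*pi/12
U^9 = rotation by 9*theta = 99*pi/12 = 3*pi/12 (mod 2*pi)
cos(3*pi/12) = 0.7071, sin(3*pi/12) = 0.7071
U^9 x = (0.7071 * 2 - 0.7071 * 8, 0.7071 * 2 + 0.7071 * 8)
= (-4.2426, 7.0711)
||U^9 x|| = sqrt((-4.2426)^2 + 7.0711^2) = sqrt(68.0000) = 8.2462

8.2462


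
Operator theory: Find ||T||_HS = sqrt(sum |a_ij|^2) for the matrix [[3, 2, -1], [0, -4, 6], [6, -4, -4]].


The Hilbert-Schmidt norm is sqrt(sum of squares of all entries).
Sum of squares = 3^2 + 2^2 + (-1)^2 + 0^2 + (-4)^2 + 6^2 + 6^2 + (-4)^2 + (-4)^2
= 9 + 4 + 1 + 0 + 16 + 36 + 36 + 16 + 16 = 134
||T||_HS = sqrt(134) = 11.5758

11.5758


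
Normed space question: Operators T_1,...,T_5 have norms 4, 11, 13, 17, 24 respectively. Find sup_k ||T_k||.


By the Uniform Boundedness Principle, the supremum of norms is finite.
sup_k ||T_k|| = max(4, 11, 13, 17, 24) = 24

24


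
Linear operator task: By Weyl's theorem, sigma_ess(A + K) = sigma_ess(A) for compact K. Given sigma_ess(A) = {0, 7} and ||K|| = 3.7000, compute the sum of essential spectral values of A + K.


By Weyl's theorem, the essential spectrum is invariant under compact perturbations.
sigma_ess(A + K) = sigma_ess(A) = {0, 7}
Sum = 0 + 7 = 7

7


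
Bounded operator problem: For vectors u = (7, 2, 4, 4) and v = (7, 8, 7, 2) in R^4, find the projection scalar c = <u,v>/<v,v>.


Computing <u,v> = 7*7 + 2*8 + 4*7 + 4*2 = 101
Computing <v,v> = 7^2 + 8^2 + 7^2 + 2^2 = 166
Projection coefficient = 101/166 = 0.6084

0.6084


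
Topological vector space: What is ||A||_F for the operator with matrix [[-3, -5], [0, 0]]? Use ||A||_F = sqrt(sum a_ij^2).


||A||_F^2 = sum a_ij^2
= (-3)^2 + (-5)^2 + 0^2 + 0^2
= 9 + 25 + 0 + 0 = 34
||A||_F = sqrt(34) = 5.8310

5.8310


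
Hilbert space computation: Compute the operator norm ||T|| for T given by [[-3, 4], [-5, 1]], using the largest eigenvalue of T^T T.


A^T A = [[34, -17], [-17, 17]]
trace(A^T A) = 51, det(A^T A) = 289
discriminant = 51^2 - 4*289 = 1445
Largest eigenvalue of A^T A = (trace + sqrt(disc))/2 = 44.5066
||T|| = sqrt(44.5066) = 6.6713

6.6713


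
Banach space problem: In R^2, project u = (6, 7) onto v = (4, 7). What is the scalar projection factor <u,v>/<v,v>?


Computing <u,v> = 6*4 + 7*7 = 73
Computing <v,v> = 4^2 + 7^2 = 65
Projection coefficient = 73/65 = 1.1231

1.1231


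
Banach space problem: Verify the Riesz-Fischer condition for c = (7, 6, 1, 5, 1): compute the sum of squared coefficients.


sum |c_n|^2 = 7^2 + 6^2 + 1^2 + 5^2 + 1^2
= 49 + 36 + 1 + 25 + 1
= 112

112


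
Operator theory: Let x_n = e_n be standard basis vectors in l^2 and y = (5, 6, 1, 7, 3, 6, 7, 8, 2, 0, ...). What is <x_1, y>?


x_1 = e_1 is the standard basis vector with 1 in position 1.
<x_1, y> = y_1 = 5
As n -> infinity, <x_n, y> -> 0, confirming weak convergence of (x_n) to 0.

5


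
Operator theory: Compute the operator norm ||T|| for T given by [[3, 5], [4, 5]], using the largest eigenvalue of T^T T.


A^T A = [[25, 35], [35, 50]]
trace(A^T A) = 75, det(A^T A) = 25
discriminant = 75^2 - 4*25 = 5525
Largest eigenvalue of A^T A = (trace + sqrt(disc))/2 = 74.6652
||T|| = sqrt(74.6652) = 8.6409

8.6409


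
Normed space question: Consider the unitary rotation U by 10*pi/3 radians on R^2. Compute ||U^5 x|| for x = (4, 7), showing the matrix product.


U is a rotation by theta = 10*pi/3
U^5 = rotation by 5*theta = 50*pi/3 = 2*pi/3 (mod 2*pi)
cos(2*pi/3) = -0.5000, sin(2*pi/3) = 0.8660
U^5 x = (-0.5000 * 4 - 0.8660 * 7, 0.8660 * 4 + -0.5000 * 7)
= (-8.0622, -0.0359)
||U^5 x|| = sqrt((-8.0622)^2 + (-0.0359)^2) = sqrt(65.0000) = 8.0623

8.0623


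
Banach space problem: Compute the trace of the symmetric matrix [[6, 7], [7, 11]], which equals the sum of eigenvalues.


For a self-adjoint (symmetric) matrix, the eigenvalues are real.
The sum of eigenvalues equals the trace of the matrix.
trace = 6 + 11 = 17

17


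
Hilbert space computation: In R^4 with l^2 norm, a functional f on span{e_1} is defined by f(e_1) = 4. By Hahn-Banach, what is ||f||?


The norm of f is given by ||f|| = sup_{||x||=1} |f(x)|.
On span{e_1}, ||e_1|| = 1, so ||f|| = |f(e_1)| / ||e_1||
= |4| / 1 = 4.0000

4.0000


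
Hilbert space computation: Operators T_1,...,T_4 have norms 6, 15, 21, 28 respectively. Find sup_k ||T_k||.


By the Uniform Boundedness Principle, the supremum of norms is finite.
sup_k ||T_k|| = max(6, 15, 21, 28) = 28

28


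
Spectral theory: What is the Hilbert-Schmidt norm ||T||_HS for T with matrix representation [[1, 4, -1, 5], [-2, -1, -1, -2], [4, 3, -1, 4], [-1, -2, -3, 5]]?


The Hilbert-Schmidt norm is sqrt(sum of squares of all entries).
Sum of squares = 1^2 + 4^2 + (-1)^2 + 5^2 + (-2)^2 + (-1)^2 + (-1)^2 + (-2)^2 + 4^2 + 3^2 + (-1)^2 + 4^2 + (-1)^2 + (-2)^2 + (-3)^2 + 5^2
= 1 + 16 + 1 + 25 + 4 + 1 + 1 + 4 + 16 + 9 + 1 + 16 + 1 + 4 + 9 + 25 = 134
||T||_HS = sqrt(134) = 11.5758

11.5758


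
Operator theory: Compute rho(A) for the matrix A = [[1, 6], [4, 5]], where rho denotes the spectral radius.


For a 2x2 matrix, eigenvalues satisfy lambda^2 - (trace)*lambda + det = 0
trace = 1 + 5 = 6
det = 1*5 - 6*4 = -19
discriminant = 6^2 - 4*(-19) = 112
spectral radius = max |eigenvalue| = 8.2915

8.2915


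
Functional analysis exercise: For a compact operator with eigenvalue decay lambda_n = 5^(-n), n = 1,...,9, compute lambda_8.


The eigenvalue formula gives lambda_8 = 1/5^8
= 1/390625
= 2.5600e-06

2.5600e-06


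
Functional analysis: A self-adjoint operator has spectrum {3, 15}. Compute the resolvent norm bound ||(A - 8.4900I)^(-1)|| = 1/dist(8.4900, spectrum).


dist(8.4900, {3, 15}) = min(|8.4900 - 3|, |8.4900 - 15|)
= min(5.4900, 6.5100) = 5.4900
Resolvent bound = 1/5.4900 = 0.1821

0.1821


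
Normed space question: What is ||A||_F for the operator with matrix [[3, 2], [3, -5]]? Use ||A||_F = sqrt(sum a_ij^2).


||A||_F^2 = sum a_ij^2
= 3^2 + 2^2 + 3^2 + (-5)^2
= 9 + 4 + 9 + 25 = 47
||A||_F = sqrt(47) = 6.8557

6.8557


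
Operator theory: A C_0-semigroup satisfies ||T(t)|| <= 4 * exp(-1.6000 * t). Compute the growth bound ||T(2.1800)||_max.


||T(2.1800)|| <= 4 * exp(-1.6000 * 2.1800)
= 4 * exp(-3.4880)
= 4 * 0.0306
= 0.1222

0.1222


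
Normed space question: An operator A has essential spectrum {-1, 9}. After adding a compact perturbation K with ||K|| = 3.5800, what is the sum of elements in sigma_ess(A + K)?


By Weyl's theorem, the essential spectrum is invariant under compact perturbations.
sigma_ess(A + K) = sigma_ess(A) = {-1, 9}
Sum = -1 + 9 = 8

8


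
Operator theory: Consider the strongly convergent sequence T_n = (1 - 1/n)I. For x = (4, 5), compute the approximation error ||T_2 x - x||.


T_2 x - x = (1 - 1/2)x - x = -x/2
||x|| = sqrt(41) = 6.4031
||T_2 x - x|| = ||x||/2 = 6.4031/2 = 3.2016

3.2016


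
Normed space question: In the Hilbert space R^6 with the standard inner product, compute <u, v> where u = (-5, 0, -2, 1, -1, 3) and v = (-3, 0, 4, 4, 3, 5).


Computing the standard inner product <u, v> = sum u_i * v_i
= -5*-3 + 0*0 + -2*4 + 1*4 + -1*3 + 3*5
= 15 + 0 + -8 + 4 + -3 + 15
= 23

23


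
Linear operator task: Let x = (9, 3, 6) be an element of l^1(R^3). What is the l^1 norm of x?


The l^1 norm equals the sum of absolute values of all components.
||x||_1 = 9 + 3 + 6
= 18

18.0000


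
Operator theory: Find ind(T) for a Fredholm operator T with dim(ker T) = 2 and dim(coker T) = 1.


The Fredholm index is defined as ind(T) = dim(ker T) - dim(coker T)
= 2 - 1
= 1

1


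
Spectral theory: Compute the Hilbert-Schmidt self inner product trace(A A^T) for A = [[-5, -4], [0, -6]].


trace(A * A^T) = sum of squares of all entries
= (-5)^2 + (-4)^2 + 0^2 + (-6)^2
= 25 + 16 + 0 + 36
= 77

77


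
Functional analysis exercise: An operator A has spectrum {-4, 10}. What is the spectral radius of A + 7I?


Spectrum of A + 7I = {3, 17}
Spectral radius = max |lambda| over the shifted spectrum
= max(3, 17) = 17

17


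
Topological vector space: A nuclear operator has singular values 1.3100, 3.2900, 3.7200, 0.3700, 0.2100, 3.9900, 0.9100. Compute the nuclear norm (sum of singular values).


The nuclear norm is the sum of all singular values.
||T||_1 = 1.3100 + 3.2900 + 3.7200 + 0.3700 + 0.2100 + 3.9900 + 0.9100
= 13.8000

13.8000


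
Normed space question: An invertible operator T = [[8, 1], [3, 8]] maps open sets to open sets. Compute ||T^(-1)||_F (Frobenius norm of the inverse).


det(T) = 8*8 - 1*3 = 61
T^(-1) = (1/61) * [[8, -1], [-3, 8]] = [[0.1311, -0.0164], [-0.0492, 0.1311]]
||T^(-1)||_F^2 = 0.1311^2 + (-0.0164)^2 + (-0.0492)^2 + 0.1311^2 = 0.0371
||T^(-1)||_F = sqrt(0.0371) = 0.1926

0.1926


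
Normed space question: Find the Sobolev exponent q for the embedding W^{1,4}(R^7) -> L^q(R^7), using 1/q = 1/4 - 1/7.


Using the Sobolev embedding formula: 1/q = 1/p - k/n
1/q = 1/4 - 1/7 = 3/28
q = 1/(3/28) = 28/3 = 9.3333

9.3333


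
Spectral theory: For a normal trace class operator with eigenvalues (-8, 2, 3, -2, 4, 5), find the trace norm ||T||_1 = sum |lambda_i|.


For a normal operator, singular values equal |eigenvalues|.
Trace norm = sum |lambda_i| = 8 + 2 + 3 + 2 + 4 + 5
= 24

24


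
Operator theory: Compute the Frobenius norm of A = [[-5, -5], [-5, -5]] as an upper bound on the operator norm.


||A||_F^2 = sum a_ij^2
= (-5)^2 + (-5)^2 + (-5)^2 + (-5)^2
= 25 + 25 + 25 + 25 = 100
||A||_F = sqrt(100) = 10.0000

10.0000


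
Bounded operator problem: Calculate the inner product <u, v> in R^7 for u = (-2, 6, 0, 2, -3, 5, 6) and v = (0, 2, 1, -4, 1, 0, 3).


Computing the standard inner product <u, v> = sum u_i * v_i
= -2*0 + 6*2 + 0*1 + 2*-4 + -3*1 + 5*0 + 6*3
= 0 + 12 + 0 + -8 + -3 + 0 + 18
= 19

19


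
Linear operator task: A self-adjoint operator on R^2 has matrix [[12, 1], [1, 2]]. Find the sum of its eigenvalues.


For a self-adjoint (symmetric) matrix, the eigenvalues are real.
The sum of eigenvalues equals the trace of the matrix.
trace = 12 + 2 = 14

14


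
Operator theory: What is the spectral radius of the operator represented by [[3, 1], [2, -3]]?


For a 2x2 matrix, eigenvalues satisfy lambda^2 - (trace)*lambda + det = 0
trace = 3 + -3 = 0
det = 3*-3 - 1*2 = -11
discriminant = 0^2 - 4*(-11) = 44
spectral radius = max |eigenvalue| = 3.3166

3.3166


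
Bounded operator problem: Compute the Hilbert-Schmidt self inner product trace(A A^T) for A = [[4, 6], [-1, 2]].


trace(A * A^T) = sum of squares of all entries
= 4^2 + 6^2 + (-1)^2 + 2^2
= 16 + 36 + 1 + 4
= 57

57


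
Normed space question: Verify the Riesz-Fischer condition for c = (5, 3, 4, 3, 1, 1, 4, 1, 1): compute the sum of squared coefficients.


sum |c_n|^2 = 5^2 + 3^2 + 4^2 + 3^2 + 1^2 + 1^2 + 4^2 + 1^2 + 1^2
= 25 + 9 + 16 + 9 + 1 + 1 + 16 + 1 + 1
= 79

79


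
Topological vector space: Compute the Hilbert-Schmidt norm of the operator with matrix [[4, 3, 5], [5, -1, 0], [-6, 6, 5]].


The Hilbert-Schmidt norm is sqrt(sum of squares of all entries).
Sum of squares = 4^2 + 3^2 + 5^2 + 5^2 + (-1)^2 + 0^2 + (-6)^2 + 6^2 + 5^2
= 16 + 9 + 25 + 25 + 1 + 0 + 36 + 36 + 25 = 173
||T||_HS = sqrt(173) = 13.1529

13.1529


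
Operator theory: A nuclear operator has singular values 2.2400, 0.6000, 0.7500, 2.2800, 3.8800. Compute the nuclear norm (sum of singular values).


The nuclear norm is the sum of all singular values.
||T||_1 = 2.2400 + 0.6000 + 0.7500 + 2.2800 + 3.8800
= 9.7500

9.7500


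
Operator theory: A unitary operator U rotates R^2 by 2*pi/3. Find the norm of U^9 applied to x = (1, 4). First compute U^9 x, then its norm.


U is a rotation by theta = 2*pi/3
U^9 = rotation by 9*theta = 18*pi/3 = 0*pi/3 (mod 2*pi)
cos(0*pi/3) = 1.0000, sin(0*pi/3) = 0.0000
U^9 x = (1.0000 * 1 - 0.0000 * 4, 0.0000 * 1 + 1.0000 * 4)
= (1.0000, 4.0000)
||U^9 x|| = sqrt(1.0000^2 + 4.0000^2) = sqrt(17.0000) = 4.1231

4.1231


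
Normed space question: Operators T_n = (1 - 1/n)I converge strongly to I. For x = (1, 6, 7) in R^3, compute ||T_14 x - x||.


T_14 x - x = (1 - 1/14)x - x = -x/14
||x|| = sqrt(86) = 9.2736
||T_14 x - x|| = ||x||/14 = 9.2736/14 = 0.6624

0.6624


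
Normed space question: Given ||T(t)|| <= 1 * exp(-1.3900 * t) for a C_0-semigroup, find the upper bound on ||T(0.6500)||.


||T(0.6500)|| <= 1 * exp(-1.3900 * 0.6500)
= 1 * exp(-0.9035)
= 1 * 0.4051
= 0.4051

0.4051


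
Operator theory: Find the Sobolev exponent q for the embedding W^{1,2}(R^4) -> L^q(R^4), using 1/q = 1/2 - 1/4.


Using the Sobolev embedding formula: 1/q = 1/p - k/n
1/q = 1/2 - 1/4 = 1/4
q = 1/(1/4) = 4

4.0000


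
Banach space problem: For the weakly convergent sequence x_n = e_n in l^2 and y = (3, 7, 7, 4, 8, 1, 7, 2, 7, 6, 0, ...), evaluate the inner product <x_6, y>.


x_6 = e_6 is the standard basis vector with 1 in position 6.
<x_6, y> = y_6 = 1
As n -> infinity, <x_n, y> -> 0, confirming weak convergence of (x_n) to 0.

1


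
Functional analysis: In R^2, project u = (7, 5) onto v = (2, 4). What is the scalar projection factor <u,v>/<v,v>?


Computing <u,v> = 7*2 + 5*4 = 34
Computing <v,v> = 2^2 + 4^2 = 20
Projection coefficient = 34/20 = 1.7000

1.7000


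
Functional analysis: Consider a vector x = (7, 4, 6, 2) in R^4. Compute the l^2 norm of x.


The l^2 norm = (sum |x_i|^2)^(1/2)
Sum of 2th powers = 49 + 16 + 36 + 4 = 105
||x||_2 = (105)^(1/2) = 10.2470

10.2470


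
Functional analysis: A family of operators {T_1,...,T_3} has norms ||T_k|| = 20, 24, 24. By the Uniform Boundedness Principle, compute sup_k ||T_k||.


By the Uniform Boundedness Principle, the supremum of norms is finite.
sup_k ||T_k|| = max(20, 24, 24) = 24

24


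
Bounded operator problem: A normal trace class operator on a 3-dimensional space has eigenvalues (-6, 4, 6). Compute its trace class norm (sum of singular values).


For a normal operator, singular values equal |eigenvalues|.
Trace norm = sum |lambda_i| = 6 + 4 + 6
= 16

16


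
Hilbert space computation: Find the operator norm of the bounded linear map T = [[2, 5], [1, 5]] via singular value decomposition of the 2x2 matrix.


A^T A = [[5, 15], [15, 50]]
trace(A^T A) = 55, det(A^T A) = 25
discriminant = 55^2 - 4*25 = 2925
Largest eigenvalue of A^T A = (trace + sqrt(disc))/2 = 54.5416
||T|| = sqrt(54.5416) = 7.3852

7.3852


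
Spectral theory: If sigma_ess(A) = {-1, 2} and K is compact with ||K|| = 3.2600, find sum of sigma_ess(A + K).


By Weyl's theorem, the essential spectrum is invariant under compact perturbations.
sigma_ess(A + K) = sigma_ess(A) = {-1, 2}
Sum = -1 + 2 = 1

1


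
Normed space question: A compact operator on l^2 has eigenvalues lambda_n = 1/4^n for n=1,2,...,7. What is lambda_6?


The eigenvalue formula gives lambda_6 = 1/4^6
= 1/4096
= 2.4414e-04

2.4414e-04


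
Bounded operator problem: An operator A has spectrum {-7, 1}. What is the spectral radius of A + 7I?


Spectrum of A + 7I = {0, 8}
Spectral radius = max |lambda| over the shifted spectrum
= max(0, 8) = 8

8


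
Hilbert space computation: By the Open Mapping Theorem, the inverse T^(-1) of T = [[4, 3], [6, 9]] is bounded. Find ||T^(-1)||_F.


det(T) = 4*9 - 3*6 = 18
T^(-1) = (1/18) * [[9, -3], [-6, 4]] = [[0.5000, -0.1667], [-0.3333, 0.2222]]
||T^(-1)||_F^2 = 0.5000^2 + (-0.1667)^2 + (-0.3333)^2 + 0.2222^2 = 0.4383
||T^(-1)||_F = sqrt(0.4383) = 0.6620

0.6620


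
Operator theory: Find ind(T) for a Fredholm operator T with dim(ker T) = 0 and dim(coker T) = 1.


The Fredholm index is defined as ind(T) = dim(ker T) - dim(coker T)
= 0 - 1
= -1

-1


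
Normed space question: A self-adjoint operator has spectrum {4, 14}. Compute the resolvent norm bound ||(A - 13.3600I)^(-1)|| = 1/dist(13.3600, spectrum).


dist(13.3600, {4, 14}) = min(|13.3600 - 4|, |13.3600 - 14|)
= min(9.3600, 0.6400) = 0.6400
Resolvent bound = 1/0.6400 = 1.5625

1.5625


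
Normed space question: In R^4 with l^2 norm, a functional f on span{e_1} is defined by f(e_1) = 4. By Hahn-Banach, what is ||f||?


The norm of f is given by ||f|| = sup_{||x||=1} |f(x)|.
On span{e_1}, ||e_1|| = 1, so ||f|| = |f(e_1)| / ||e_1||
= |4| / 1 = 4.0000

4.0000


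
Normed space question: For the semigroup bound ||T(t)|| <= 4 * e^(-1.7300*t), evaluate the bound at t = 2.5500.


||T(2.5500)|| <= 4 * exp(-1.7300 * 2.5500)
= 4 * exp(-4.4115)
= 4 * 0.0121
= 0.0485

0.0485


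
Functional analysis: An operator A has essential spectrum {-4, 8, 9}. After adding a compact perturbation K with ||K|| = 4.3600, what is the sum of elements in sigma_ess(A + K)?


By Weyl's theorem, the essential spectrum is invariant under compact perturbations.
sigma_ess(A + K) = sigma_ess(A) = {-4, 8, 9}
Sum = -4 + 8 + 9 = 13

13


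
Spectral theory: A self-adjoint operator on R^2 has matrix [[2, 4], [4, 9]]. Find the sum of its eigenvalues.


For a self-adjoint (symmetric) matrix, the eigenvalues are real.
The sum of eigenvalues equals the trace of the matrix.
trace = 2 + 9 = 11

11


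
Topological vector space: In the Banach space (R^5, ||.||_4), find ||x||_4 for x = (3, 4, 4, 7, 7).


The l^4 norm = (sum |x_i|^4)^(1/4)
Sum of 4th powers = 81 + 256 + 256 + 2401 + 2401 = 5395
||x||_4 = (5395)^(1/4) = 8.5703

8.5703


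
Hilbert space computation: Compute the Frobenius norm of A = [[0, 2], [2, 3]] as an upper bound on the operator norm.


||A||_F^2 = sum a_ij^2
= 0^2 + 2^2 + 2^2 + 3^2
= 0 + 4 + 4 + 9 = 17
||A||_F = sqrt(17) = 4.1231

4.1231


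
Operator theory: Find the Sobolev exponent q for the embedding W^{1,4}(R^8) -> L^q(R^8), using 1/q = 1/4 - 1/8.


Using the Sobolev embedding formula: 1/q = 1/p - k/n
1/q = 1/4 - 1/8 = 1/8
q = 1/(1/8) = 8

8.0000


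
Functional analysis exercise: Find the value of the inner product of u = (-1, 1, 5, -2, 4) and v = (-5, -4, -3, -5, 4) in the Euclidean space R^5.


Computing the standard inner product <u, v> = sum u_i * v_i
= -1*-5 + 1*-4 + 5*-3 + -2*-5 + 4*4
= 5 + -4 + -15 + 10 + 16
= 12

12


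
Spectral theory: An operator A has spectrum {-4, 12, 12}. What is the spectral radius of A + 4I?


Spectrum of A + 4I = {0, 16, 16}
Spectral radius = max |lambda| over the shifted spectrum
= max(0, 16, 16) = 16

16


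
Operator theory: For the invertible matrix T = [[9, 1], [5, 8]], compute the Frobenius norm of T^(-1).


det(T) = 9*8 - 1*5 = 67
T^(-1) = (1/67) * [[8, -1], [-5, 9]] = [[0.1194, -0.0149], [-0.0746, 0.1343]]
||T^(-1)||_F^2 = 0.1194^2 + (-0.0149)^2 + (-0.0746)^2 + 0.1343^2 = 0.0381
||T^(-1)||_F = sqrt(0.0381) = 0.1952

0.1952


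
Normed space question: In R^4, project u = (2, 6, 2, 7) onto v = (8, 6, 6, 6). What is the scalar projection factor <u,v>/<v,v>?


Computing <u,v> = 2*8 + 6*6 + 2*6 + 7*6 = 106
Computing <v,v> = 8^2 + 6^2 + 6^2 + 6^2 = 172
Projection coefficient = 106/172 = 0.6163

0.6163


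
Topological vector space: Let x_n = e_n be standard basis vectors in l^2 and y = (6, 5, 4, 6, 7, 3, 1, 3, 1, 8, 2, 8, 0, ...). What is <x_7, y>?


x_7 = e_7 is the standard basis vector with 1 in position 7.
<x_7, y> = y_7 = 1
As n -> infinity, <x_n, y> -> 0, confirming weak convergence of (x_n) to 0.

1


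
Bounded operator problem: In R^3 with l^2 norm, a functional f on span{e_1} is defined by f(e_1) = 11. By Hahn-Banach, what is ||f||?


The norm of f is given by ||f|| = sup_{||x||=1} |f(x)|.
On span{e_1}, ||e_1|| = 1, so ||f|| = |f(e_1)| / ||e_1||
= |11| / 1 = 11.0000

11.0000


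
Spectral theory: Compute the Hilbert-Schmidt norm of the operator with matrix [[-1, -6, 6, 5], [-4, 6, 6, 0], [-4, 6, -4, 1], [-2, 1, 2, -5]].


The Hilbert-Schmidt norm is sqrt(sum of squares of all entries).
Sum of squares = (-1)^2 + (-6)^2 + 6^2 + 5^2 + (-4)^2 + 6^2 + 6^2 + 0^2 + (-4)^2 + 6^2 + (-4)^2 + 1^2 + (-2)^2 + 1^2 + 2^2 + (-5)^2
= 1 + 36 + 36 + 25 + 16 + 36 + 36 + 0 + 16 + 36 + 16 + 1 + 4 + 1 + 4 + 25 = 289
||T||_HS = sqrt(289) = 17.0000

17.0000


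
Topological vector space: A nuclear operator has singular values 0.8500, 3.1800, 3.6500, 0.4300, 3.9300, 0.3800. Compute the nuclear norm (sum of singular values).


The nuclear norm is the sum of all singular values.
||T||_1 = 0.8500 + 3.1800 + 3.6500 + 0.4300 + 3.9300 + 0.3800
= 12.4200

12.4200


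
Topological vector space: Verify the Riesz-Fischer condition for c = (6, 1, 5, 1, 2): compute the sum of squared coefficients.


sum |c_n|^2 = 6^2 + 1^2 + 5^2 + 1^2 + 2^2
= 36 + 1 + 25 + 1 + 4
= 67

67


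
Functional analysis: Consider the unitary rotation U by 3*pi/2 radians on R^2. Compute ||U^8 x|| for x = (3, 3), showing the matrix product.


U is a rotation by theta = 3*pi/2
U^8 = rotation by 8*theta = 24*pi/2 = 0*pi/2 (mod 2*pi)
cos(0*pi/2) = 1.0000, sin(0*pi/2) = 0.0000
U^8 x = (1.0000 * 3 - 0.0000 * 3, 0.0000 * 3 + 1.0000 * 3)
= (3.0000, 3.0000)
||U^8 x|| = sqrt(3.0000^2 + 3.0000^2) = sqrt(18.0000) = 4.2426

4.2426


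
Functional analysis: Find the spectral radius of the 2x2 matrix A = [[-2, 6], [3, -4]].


For a 2x2 matrix, eigenvalues satisfy lambda^2 - (trace)*lambda + det = 0
trace = -2 + -4 = -6
det = -2*-4 - 6*3 = -10
discriminant = (-6)^2 - 4*(-10) = 76
spectral radius = max |eigenvalue| = 7.3589

7.3589


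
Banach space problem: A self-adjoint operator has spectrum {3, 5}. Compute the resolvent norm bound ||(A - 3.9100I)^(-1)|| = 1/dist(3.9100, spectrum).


dist(3.9100, {3, 5}) = min(|3.9100 - 3|, |3.9100 - 5|)
= min(0.9100, 1.0900) = 0.9100
Resolvent bound = 1/0.9100 = 1.0989

1.0989


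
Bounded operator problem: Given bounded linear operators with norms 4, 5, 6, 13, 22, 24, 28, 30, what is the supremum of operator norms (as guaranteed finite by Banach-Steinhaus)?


By the Uniform Boundedness Principle, the supremum of norms is finite.
sup_k ||T_k|| = max(4, 5, 6, 13, 22, 24, 28, 30) = 30

30


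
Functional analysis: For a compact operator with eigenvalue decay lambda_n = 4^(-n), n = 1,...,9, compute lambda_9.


The eigenvalue formula gives lambda_9 = 1/4^9
= 1/262144
= 3.8147e-06

3.8147e-06


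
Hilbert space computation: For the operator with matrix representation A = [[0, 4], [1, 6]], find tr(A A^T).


trace(A * A^T) = sum of squares of all entries
= 0^2 + 4^2 + 1^2 + 6^2
= 0 + 16 + 1 + 36
= 53

53


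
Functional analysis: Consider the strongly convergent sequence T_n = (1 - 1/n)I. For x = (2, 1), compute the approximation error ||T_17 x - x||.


T_17 x - x = (1 - 1/17)x - x = -x/17
||x|| = sqrt(5) = 2.2361
||T_17 x - x|| = ||x||/17 = 2.2361/17 = 0.1315

0.1315


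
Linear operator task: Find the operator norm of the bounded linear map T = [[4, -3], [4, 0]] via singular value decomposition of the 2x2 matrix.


A^T A = [[32, -12], [-12, 9]]
trace(A^T A) = 41, det(A^T A) = 144
discriminant = 41^2 - 4*144 = 1105
Largest eigenvalue of A^T A = (trace + sqrt(disc))/2 = 37.1208
||T|| = sqrt(37.1208) = 6.0927

6.0927


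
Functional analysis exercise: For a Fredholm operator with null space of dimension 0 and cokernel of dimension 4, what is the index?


The Fredholm index is defined as ind(T) = dim(ker T) - dim(coker T)
= 0 - 4
= -4

-4


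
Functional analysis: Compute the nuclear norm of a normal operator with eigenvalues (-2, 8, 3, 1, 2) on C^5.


For a normal operator, singular values equal |eigenvalues|.
Trace norm = sum |lambda_i| = 2 + 8 + 3 + 1 + 2
= 16

16


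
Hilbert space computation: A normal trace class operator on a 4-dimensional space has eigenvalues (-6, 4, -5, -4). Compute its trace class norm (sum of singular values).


For a normal operator, singular values equal |eigenvalues|.
Trace norm = sum |lambda_i| = 6 + 4 + 5 + 4
= 19

19


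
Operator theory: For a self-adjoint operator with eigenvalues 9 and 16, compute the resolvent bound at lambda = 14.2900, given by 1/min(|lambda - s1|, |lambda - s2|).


dist(14.2900, {9, 16}) = min(|14.2900 - 9|, |14.2900 - 16|)
= min(5.2900, 1.7100) = 1.7100
Resolvent bound = 1/1.7100 = 0.5848

0.5848


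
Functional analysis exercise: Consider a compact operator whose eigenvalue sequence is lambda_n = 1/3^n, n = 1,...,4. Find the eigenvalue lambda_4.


The eigenvalue formula gives lambda_4 = 1/3^4
= 1/81
= 0.0123

0.0123
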